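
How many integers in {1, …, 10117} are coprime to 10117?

Factor: 10117 = 67 · 151.
φ(10117) = (67−1) · (151−1) = 66 · 150 = 9900.

9900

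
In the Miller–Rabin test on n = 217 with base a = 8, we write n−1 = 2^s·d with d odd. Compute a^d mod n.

217 − 1 = 216 = 2^3 · 27, so d = 27.
8^1 ≡ 8 (mod 217)
8^2 ≡ 8^2 = 64 ≡ 64 (mod 217)
8^4 ≡ 64^2 = 4096 ≡ 190 (mod 217)
8^8 ≡ 190^2 = 36100 ≡ 78 (mod 217)
8^16 ≡ 78^2 = 6084 ≡ 8 (mod 217)
27 = 16 + 8 + 2 + 1 in binary powers of 2.
So 8^27 ≡ 8 · 78 · 64 · 8 ≡ 64 (mod 217).
Squaring chain: 64 → 190 → 78; never reaches −1, so base 8 is a Miller–Rabin witness that 217 is composite.

64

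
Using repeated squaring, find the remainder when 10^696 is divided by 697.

10^1 ≡ 10 (mod 697)
10^2 ≡ 10^2 = 100 ≡ 100 (mod 697)
10^4 ≡ 100^2 = 10000 ≡ 242 (mod 697)
10^8 ≡ 242^2 = 58564 ≡ 16 (mod 697)
10^16 ≡ 16^2 = 256 ≡ 256 (mod 697)
10^32 ≡ 256^2 = 65536 ≡ 18 (mod 697)
10^64 ≡ 18^2 = 324 ≡ 324 (mod 697)
10^128 ≡ 324^2 = 104976 ≡ 426 (mod 697)
10^256 ≡ 426^2 = 181476 ≡ 256 (mod 697)
10^512 ≡ 256^2 = 65536 ≡ 18 (mod 697)
696 = 512 + 128 + 32 + 16 + 8 in binary powers of 2.
So 10^696 ≡ 18 · 426 · 18 · 256 · 16 ≡ 543 (mod 697).
Since 543 ≠ 1, base 10 is a Fermat witness: 697 is composite.

543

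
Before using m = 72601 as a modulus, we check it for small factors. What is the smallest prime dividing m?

79

72601 is odd.
Digit sum 16, not divisible by 3.
Ends in 1: not divisible by 5.
7: 72601 = 7·10371 + 4
11: 72601 = 11·6600 + 1
13: 72601 = 13·5584 + 9
17: 72601 = 17·4270 + 11
19: 72601 = 19·3821 + 2
23: 72601 = 23·3156 + 13
29: 72601 = 29·2503 + 14
31: 72601 = 31·2341 + 30
37: 72601 = 37·1962 + 7
41: 72601 = 41·1770 + 31
43: 72601 = 43·1688 + 17
47: 72601 = 47·1544 + 33
53: 72601 = 53·1369 + 44
59: 72601 = 59·1230 + 31
61: 72601 = 61·1190 + 11
67: 72601 = 67·1083 + 40
71: 72601 = 71·1022 + 39
73: 72601 = 73·994 + 39
79: 72601 = 79·919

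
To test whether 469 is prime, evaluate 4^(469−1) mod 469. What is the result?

4^1 ≡ 4 (mod 469)
4^2 ≡ 4^2 = 16 ≡ 16 (mod 469)
4^4 ≡ 16^2 = 256 ≡ 256 (mod 469)
4^8 ≡ 256^2 = 65536 ≡ 345 (mod 469)
4^16 ≡ 345^2 = 119025 ≡ 368 (mod 469)
4^32 ≡ 368^2 = 135424 ≡ 352 (mod 469)
4^64 ≡ 352^2 = 123904 ≡ 88 (mod 469)
4^128 ≡ 88^2 = 7744 ≡ 240 (mod 469)
4^256 ≡ 240^2 = 57600 ≡ 382 (mod 469)
468 = 256 + 128 + 64 + 16 + 4 in binary powers of 2.
So 4^468 ≡ 382 · 240 · 88 · 368 · 256 ≡ 344 (mod 469).
Since 344 ≠ 1, base 4 is a Fermat witness: 469 is composite.

344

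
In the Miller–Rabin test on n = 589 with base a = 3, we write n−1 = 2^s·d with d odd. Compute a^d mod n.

426

589 − 1 = 588 = 2^2 · 147, so d = 147.
3^1 ≡ 3 (mod 589)
3^2 ≡ 3^2 = 9 ≡ 9 (mod 589)
3^4 ≡ 9^2 = 81 ≡ 81 (mod 589)
3^8 ≡ 81^2 = 6561 ≡ 82 (mod 589)
3^16 ≡ 82^2 = 6724 ≡ 245 (mod 589)
3^32 ≡ 245^2 = 60025 ≡ 536 (mod 589)
3^64 ≡ 536^2 = 287296 ≡ 453 (mod 589)
3^128 ≡ 453^2 = 205209 ≡ 237 (mod 589)
147 = 128 + 16 + 2 + 1 in binary powers of 2.
So 3^147 ≡ 237 · 245 · 9 · 3 ≡ 426 (mod 589).
Squaring chain: 426 → 64; never reaches −1, so base 3 is a Miller–Rabin witness that 589 is composite.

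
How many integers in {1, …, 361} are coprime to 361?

342

Factor: 361 = 19^2.
φ(361) = 19^1·(19−1) = 342.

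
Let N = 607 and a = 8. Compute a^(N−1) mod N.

8^1 ≡ 8 (mod 607)
8^2 ≡ 8^2 = 64 ≡ 64 (mod 607)
8^4 ≡ 64^2 = 4096 ≡ 454 (mod 607)
8^8 ≡ 454^2 = 206116 ≡ 343 (mod 607)
8^16 ≡ 343^2 = 117649 ≡ 498 (mod 607)
8^32 ≡ 498^2 = 248004 ≡ 348 (mod 607)
8^64 ≡ 348^2 = 121104 ≡ 311 (mod 607)
8^128 ≡ 311^2 = 96721 ≡ 208 (mod 607)
8^256 ≡ 208^2 = 43264 ≡ 167 (mod 607)
8^512 ≡ 167^2 = 27889 ≡ 574 (mod 607)
606 = 512 + 64 + 16 + 8 + 4 + 2 in binary powers of 2.
So 8^606 ≡ 574 · 311 · 498 · 343 · 454 · 64 ≡ 1 (mod 607).
Since the result is 1, base 8 gives no evidence that 607 is composite.

1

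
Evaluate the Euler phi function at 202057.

Factor: 202057 = 37 · 43 · 127.
φ(202057) = (37−1) · (43−1) · (127−1) = 36 · 42 · 126 = 190512.

190512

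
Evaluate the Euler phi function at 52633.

Factor: 52633 = 7 · 73 · 103.
φ(52633) = (7−1) · (73−1) · (103−1) = 6 · 72 · 102 = 44064.

44064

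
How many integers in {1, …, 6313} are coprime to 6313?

6148

Factor: 6313 = 59 · 107.
φ(6313) = (59−1) · (107−1) = 58 · 106 = 6148.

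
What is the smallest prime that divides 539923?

19

539923 is odd.
Digit sum 31, not divisible by 3.
Ends in 3: not divisible by 5.
7: 539923 = 7·77131 + 6
11: 539923 = 11·49083 + 10
13: 539923 = 13·41532 + 7
17: 539923 = 17·31760 + 3
19: 539923 = 19·28417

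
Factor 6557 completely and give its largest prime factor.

83

6557 = 79 · 83
83 is prime.
So 6557 = 79 · 83; the largest prime factor is 83.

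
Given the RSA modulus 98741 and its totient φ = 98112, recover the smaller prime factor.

φ(n) = (p−1)(q−1) = n − (p+q) + 1, so p + q = 98741 − 98112 + 1 = 630.
p and q are the roots of t² − 630t + 98741 = 0.
Discriminant: 630² − 4·98741 = 396900 − 394964 = 1936; √1936 = 44.
q = (630 − 44)/2 = 293, p = (630 + 44)/2 = 337.
Check: 293 · 337 = 98741.

293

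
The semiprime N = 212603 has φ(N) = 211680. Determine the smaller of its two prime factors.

433

φ(n) = (p−1)(q−1) = n − (p+q) + 1, so p + q = 212603 − 211680 + 1 = 924.
p and q are the roots of t² − 924t + 212603 = 0.
Discriminant: 924² − 4·212603 = 853776 − 850412 = 3364; √3364 = 58.
q = (924 − 58)/2 = 433, p = (924 + 58)/2 = 491.
Check: 433 · 491 = 212603.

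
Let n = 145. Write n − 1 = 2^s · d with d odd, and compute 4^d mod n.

129

145 − 1 = 144 = 2^4 · 9, so d = 9.
4^1 ≡ 4 (mod 145)
4^2 ≡ 4^2 = 16 ≡ 16 (mod 145)
4^4 ≡ 16^2 = 256 ≡ 111 (mod 145)
4^8 ≡ 111^2 = 12321 ≡ 141 (mod 145)
9 = 8 + 1 in binary powers of 2.
So 4^9 ≡ 141 · 4 ≡ 129 (mod 145).
Squaring chain: 129 → 111 → 141 → 16; never reaches −1, so base 4 is a Miller–Rabin witness that 145 is composite.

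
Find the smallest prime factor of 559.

559 is odd.
Digit sum 19, not divisible by 3.
Ends in 9: not divisible by 5.
7: 559 = 7·79 + 6
11: 559 = 11·50 + 9
13: 559 = 13·43

13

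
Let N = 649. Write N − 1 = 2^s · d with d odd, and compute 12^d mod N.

639

649 − 1 = 648 = 2^3 · 81, so d = 81.
12^1 ≡ 12 (mod 649)
12^2 ≡ 12^2 = 144 ≡ 144 (mod 649)
12^4 ≡ 144^2 = 20736 ≡ 617 (mod 649)
12^8 ≡ 617^2 = 380689 ≡ 375 (mod 649)
12^16 ≡ 375^2 = 140625 ≡ 441 (mod 649)
12^32 ≡ 441^2 = 194481 ≡ 430 (mod 649)
12^64 ≡ 430^2 = 184900 ≡ 584 (mod 649)
81 = 64 + 16 + 1 in binary powers of 2.
So 12^81 ≡ 584 · 441 · 12 ≡ 639 (mod 649).
Squaring chain: 639 → 100 → 265; never reaches −1, so base 12 is a Miller–Rabin witness that 649 is composite.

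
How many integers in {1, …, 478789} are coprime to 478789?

458160

Factor: 478789 = 47 · 61 · 167.
φ(478789) = (47−1) · (61−1) · (167−1) = 46 · 60 · 166 = 458160.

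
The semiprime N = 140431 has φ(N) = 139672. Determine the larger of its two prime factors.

443

φ(n) = (p−1)(q−1) = n − (p+q) + 1, so p + q = 140431 − 139672 + 1 = 760.
p and q are the roots of t² − 760t + 140431 = 0.
Discriminant: 760² − 4·140431 = 577600 − 561724 = 15876; √15876 = 126.
q = (760 − 126)/2 = 317, p = (760 + 126)/2 = 443.
Check: 317 · 443 = 140431.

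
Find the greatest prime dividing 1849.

43

1849 = 43 · 43
43 = 43 · 1
So 1849 = 43^2; the largest prime factor is 43.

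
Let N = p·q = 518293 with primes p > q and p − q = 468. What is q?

Since p = q + 468, we have 518293 = q(q + 468), so q² + 468q − 518293 = 0.
Discriminant: 468² + 4·518293 = 219024 + 2073172 = 2292196; √2292196 = 1514.
q = (−468 + 1514)/2 = 523, and p = q + 468 = 991.
Check: 523 · 991 = 518293.

523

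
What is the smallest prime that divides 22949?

22949 is odd.
Digit sum 26, not divisible by 3.
Ends in 9: not divisible by 5.
7: 22949 = 7·3278 + 3
11: 22949 = 11·2086 + 3
13: 22949 = 13·1765 + 4
17: 22949 = 17·1349 + 16
19: 22949 = 19·1207 + 16
23: 22949 = 23·997 + 18
29: 22949 = 29·791 + 10
31: 22949 = 31·740 + 9
37: 22949 = 37·620 + 9
41: 22949 = 41·559 + 30
43: 22949 = 43·533 + 30
47: 22949 = 47·488 + 13
53: 22949 = 53·433

53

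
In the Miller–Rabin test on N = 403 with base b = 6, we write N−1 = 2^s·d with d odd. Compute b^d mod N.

278

403 − 1 = 402 = 2^1 · 201, so d = 201.
6^1 ≡ 6 (mod 403)
6^2 ≡ 6^2 = 36 ≡ 36 (mod 403)
6^4 ≡ 36^2 = 1296 ≡ 87 (mod 403)
6^8 ≡ 87^2 = 7569 ≡ 315 (mod 403)
6^16 ≡ 315^2 = 99225 ≡ 87 (mod 403)
6^32 ≡ 87^2 = 7569 ≡ 315 (mod 403)
6^64 ≡ 315^2 = 99225 ≡ 87 (mod 403)
6^128 ≡ 87^2 = 7569 ≡ 315 (mod 403)
201 = 128 + 64 + 8 + 1 in binary powers of 2.
So 6^201 ≡ 315 · 87 · 315 · 6 ≡ 278 (mod 403).
Squaring chain: 278; never reaches −1, so base 6 is a Miller–Rabin witness that 403 is composite.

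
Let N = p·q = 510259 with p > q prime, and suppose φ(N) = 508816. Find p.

φ(n) = (p−1)(q−1) = n − (p+q) + 1, so p + q = 510259 − 508816 + 1 = 1444.
p and q are the roots of t² − 1444t + 510259 = 0.
Discriminant: 1444² − 4·510259 = 2085136 − 2041036 = 44100; √44100 = 210.
q = (1444 − 210)/2 = 617, p = (1444 + 210)/2 = 827.
Check: 617 · 827 = 510259.

827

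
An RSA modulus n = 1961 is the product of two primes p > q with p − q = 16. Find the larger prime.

Since p = q + 16, we have 1961 = q(q + 16), so q² + 16q − 1961 = 0.
Discriminant: 16² + 4·1961 = 256 + 7844 = 8100; √8100 = 90.
q = (−16 + 90)/2 = 37, and p = q + 16 = 53.
Check: 37 · 53 = 1961.

53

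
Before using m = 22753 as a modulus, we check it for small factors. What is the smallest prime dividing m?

22753 is odd.
Digit sum 19, not divisible by 3.
Ends in 3: not divisible by 5.
7: 22753 = 7·3250 + 3
11: 22753 = 11·2068 + 5
13: 22753 = 13·1750 + 3
17: 22753 = 17·1338 + 7
19: 22753 = 19·1197 + 10
23: 22753 = 23·989 + 6
29: 22753 = 29·784 + 17
31: 22753 = 31·733 + 30
37: 22753 = 37·614 + 35
41: 22753 = 41·554 + 39
43: 22753 = 43·529 + 6
47: 22753 = 47·484 + 5
53: 22753 = 53·429 + 16
59: 22753 = 59·385 + 38
61: 22753 = 61·373

61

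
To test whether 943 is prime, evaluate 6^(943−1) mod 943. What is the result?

6^1 ≡ 6 (mod 943)
6^2 ≡ 6^2 = 36 ≡ 36 (mod 943)
6^4 ≡ 36^2 = 1296 ≡ 353 (mod 943)
6^8 ≡ 353^2 = 124609 ≡ 133 (mod 943)
6^16 ≡ 133^2 = 17689 ≡ 715 (mod 943)
6^32 ≡ 715^2 = 511225 ≡ 119 (mod 943)
6^64 ≡ 119^2 = 14161 ≡ 16 (mod 943)
6^128 ≡ 16^2 = 256 ≡ 256 (mod 943)
6^256 ≡ 256^2 = 65536 ≡ 469 (mod 943)
6^512 ≡ 469^2 = 219961 ≡ 242 (mod 943)
942 = 512 + 256 + 128 + 32 + 8 + 4 + 2 in binary powers of 2.
So 6^942 ≡ 242 · 469 · 256 · 119 · 133 · 353 · 36 ≡ 210 (mod 943).
Since 210 ≠ 1, base 6 is a Fermat witness: 943 is composite.

210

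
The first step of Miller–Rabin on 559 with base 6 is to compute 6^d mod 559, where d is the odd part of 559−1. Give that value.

559 − 1 = 558 = 2^1 · 279, so d = 279.
6^1 ≡ 6 (mod 559)
6^2 ≡ 6^2 = 36 ≡ 36 (mod 559)
6^4 ≡ 36^2 = 1296 ≡ 178 (mod 559)
6^8 ≡ 178^2 = 31684 ≡ 380 (mod 559)
6^16 ≡ 380^2 = 144400 ≡ 178 (mod 559)
6^32 ≡ 178^2 = 31684 ≡ 380 (mod 559)
6^64 ≡ 380^2 = 144400 ≡ 178 (mod 559)
6^128 ≡ 178^2 = 31684 ≡ 380 (mod 559)
6^256 ≡ 380^2 = 144400 ≡ 178 (mod 559)
279 = 256 + 16 + 4 + 2 + 1 in binary powers of 2.
So 6^279 ≡ 178 · 178 · 178 · 36 · 6 ≡ 216 (mod 559).
Squaring chain: 216; never reaches −1, so base 6 is a Miller–Rabin witness that 559 is composite.

216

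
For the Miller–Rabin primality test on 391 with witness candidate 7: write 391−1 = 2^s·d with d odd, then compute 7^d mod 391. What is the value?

241

391 − 1 = 390 = 2^1 · 195, so d = 195.
7^1 ≡ 7 (mod 391)
7^2 ≡ 7^2 = 49 ≡ 49 (mod 391)
7^4 ≡ 49^2 = 2401 ≡ 55 (mod 391)
7^8 ≡ 55^2 = 3025 ≡ 288 (mod 391)
7^16 ≡ 288^2 = 82944 ≡ 52 (mod 391)
7^32 ≡ 52^2 = 2704 ≡ 358 (mod 391)
7^64 ≡ 358^2 = 128164 ≡ 307 (mod 391)
7^128 ≡ 307^2 = 94249 ≡ 18 (mod 391)
195 = 128 + 64 + 2 + 1 in binary powers of 2.
So 7^195 ≡ 18 · 307 · 49 · 7 ≡ 241 (mod 391).
Squaring chain: 241; never reaches −1, so base 7 is a Miller–Rabin witness that 391 is composite.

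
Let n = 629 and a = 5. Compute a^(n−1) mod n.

404

5^1 ≡ 5 (mod 629)
5^2 ≡ 5^2 = 25 ≡ 25 (mod 629)
5^4 ≡ 25^2 = 625 ≡ 625 (mod 629)
5^8 ≡ 625^2 = 390625 ≡ 16 (mod 629)
5^16 ≡ 16^2 = 256 ≡ 256 (mod 629)
5^32 ≡ 256^2 = 65536 ≡ 120 (mod 629)
5^64 ≡ 120^2 = 14400 ≡ 562 (mod 629)
5^128 ≡ 562^2 = 315844 ≡ 86 (mod 629)
5^256 ≡ 86^2 = 7396 ≡ 477 (mod 629)
5^512 ≡ 477^2 = 227529 ≡ 460 (mod 629)
628 = 512 + 64 + 32 + 16 + 4 in binary powers of 2.
So 5^628 ≡ 460 · 562 · 120 · 256 · 625 ≡ 404 (mod 629).
Since 404 ≠ 1, base 5 is a Fermat witness: 629 is composite.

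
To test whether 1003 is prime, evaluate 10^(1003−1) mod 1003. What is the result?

10^1 ≡ 10 (mod 1003)
10^2 ≡ 10^2 = 100 ≡ 100 (mod 1003)
10^4 ≡ 100^2 = 10000 ≡ 973 (mod 1003)
10^8 ≡ 973^2 = 946729 ≡ 900 (mod 1003)
10^16 ≡ 900^2 = 810000 ≡ 579 (mod 1003)
10^32 ≡ 579^2 = 335241 ≡ 239 (mod 1003)
10^64 ≡ 239^2 = 57121 ≡ 953 (mod 1003)
10^128 ≡ 953^2 = 908209 ≡ 494 (mod 1003)
10^256 ≡ 494^2 = 244036 ≡ 307 (mod 1003)
10^512 ≡ 307^2 = 94249 ≡ 970 (mod 1003)
1002 = 512 + 256 + 128 + 64 + 32 + 8 + 2 in binary powers of 2.
So 10^1002 ≡ 970 · 307 · 494 · 953 · 239 · 900 · 100 ≡ 461 (mod 1003).
Since 461 ≠ 1, base 10 is a Fermat witness: 1003 is composite.

461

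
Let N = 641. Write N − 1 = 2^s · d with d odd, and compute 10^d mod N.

641 − 1 = 640 = 2^7 · 5, so d = 5.
10^1 ≡ 10 (mod 641)
10^2 ≡ 10^2 = 100 ≡ 100 (mod 641)
10^4 ≡ 100^2 = 10000 ≡ 385 (mod 641)
5 = 4 + 1 in binary powers of 2.
So 10^5 ≡ 385 · 10 ≡ 4 (mod 641).
Squaring chain: 4 → 16 → 256 → 154 → 640 → 1 → 1; reaches −1, so base 10 does not prove 641 composite.

4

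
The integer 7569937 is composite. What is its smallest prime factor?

53

7569937 is odd.
Digit sum 46, not divisible by 3.
Ends in 7: not divisible by 5.
7: 7569937 = 7·1081419 + 4
11: 7569937 = 11·688176 + 1
13: 7569937 = 13·582302 + 11
17: 7569937 = 17·445290 + 7
19: 7569937 = 19·398417 + 14
23: 7569937 = 23·329127 + 16
29: 7569937 = 29·261032 + 9
31: 7569937 = 31·244191 + 16
37: 7569937 = 37·204592 + 33
41: 7569937 = 41·184632 + 25
43: 7569937 = 43·176045 + 2
47: 7569937 = 47·161062 + 23
53: 7569937 = 53·142829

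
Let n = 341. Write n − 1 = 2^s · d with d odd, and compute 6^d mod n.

341 − 1 = 340 = 2^2 · 85, so d = 85.
6^1 ≡ 6 (mod 341)
6^2 ≡ 6^2 = 36 ≡ 36 (mod 341)
6^4 ≡ 36^2 = 1296 ≡ 273 (mod 341)
6^8 ≡ 273^2 = 74529 ≡ 191 (mod 341)
6^16 ≡ 191^2 = 36481 ≡ 335 (mod 341)
6^32 ≡ 335^2 = 112225 ≡ 36 (mod 341)
6^64 ≡ 36^2 = 1296 ≡ 273 (mod 341)
85 = 64 + 16 + 4 + 1 in binary powers of 2.
So 6^85 ≡ 273 · 335 · 273 · 6 ≡ 285 (mod 341).
Squaring chain: 285 → 67; never reaches −1, so base 6 is a Miller–Rabin witness that 341 is composite.

285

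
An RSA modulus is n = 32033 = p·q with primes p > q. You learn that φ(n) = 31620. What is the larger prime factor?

φ(n) = (p−1)(q−1) = n − (p+q) + 1, so p + q = 32033 − 31620 + 1 = 414.
p and q are the roots of t² − 414t + 32033 = 0.
Discriminant: 414² − 4·32033 = 171396 − 128132 = 43264; √43264 = 208.
q = (414 − 208)/2 = 103, p = (414 + 208)/2 = 311.
Check: 103 · 311 = 32033.

311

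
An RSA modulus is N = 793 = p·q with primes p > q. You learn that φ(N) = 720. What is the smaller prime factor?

13

φ(n) = (p−1)(q−1) = n − (p+q) + 1, so p + q = 793 − 720 + 1 = 74.
p and q are the roots of t² − 74t + 793 = 0.
Discriminant: 74² − 4·793 = 5476 − 3172 = 2304; √2304 = 48.
q = (74 − 48)/2 = 13, p = (74 + 48)/2 = 61.
Check: 13 · 61 = 793.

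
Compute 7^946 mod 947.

1

7^1 ≡ 7 (mod 947)
7^2 ≡ 7^2 = 49 ≡ 49 (mod 947)
7^4 ≡ 49^2 = 2401 ≡ 507 (mod 947)
7^8 ≡ 507^2 = 257049 ≡ 412 (mod 947)
7^16 ≡ 412^2 = 169744 ≡ 231 (mod 947)
7^32 ≡ 231^2 = 53361 ≡ 329 (mod 947)
7^64 ≡ 329^2 = 108241 ≡ 283 (mod 947)
7^128 ≡ 283^2 = 80089 ≡ 541 (mod 947)
7^256 ≡ 541^2 = 292681 ≡ 58 (mod 947)
7^512 ≡ 58^2 = 3364 ≡ 523 (mod 947)
946 = 512 + 256 + 128 + 32 + 16 + 2 in binary powers of 2.
So 7^946 ≡ 523 · 58 · 541 · 329 · 231 · 49 ≡ 1 (mod 947).
Since the result is 1, base 7 gives no evidence that 947 is composite.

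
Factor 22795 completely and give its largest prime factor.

97

22795 = 5 · 4559
4559 = 47 · 97
97 is prime.
So 22795 = 5 · 47 · 97; the largest prime factor is 97.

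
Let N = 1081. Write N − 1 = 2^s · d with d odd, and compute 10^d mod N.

1081 − 1 = 1080 = 2^3 · 135, so d = 135.
10^1 ≡ 10 (mod 1081)
10^2 ≡ 10^2 = 100 ≡ 100 (mod 1081)
10^4 ≡ 100^2 = 10000 ≡ 271 (mod 1081)
10^8 ≡ 271^2 = 73441 ≡ 1014 (mod 1081)
10^16 ≡ 1014^2 = 1028196 ≡ 165 (mod 1081)
10^32 ≡ 165^2 = 27225 ≡ 200 (mod 1081)
10^64 ≡ 200^2 = 40000 ≡ 3 (mod 1081)
10^128 ≡ 3^2 = 9 ≡ 9 (mod 1081)
135 = 128 + 4 + 2 + 1 in binary powers of 2.
So 10^135 ≡ 9 · 271 · 100 · 10 ≡ 264 (mod 1081).
Squaring chain: 264 → 512 → 542; never reaches −1, so base 10 is a Miller–Rabin witness that 1081 is composite.

264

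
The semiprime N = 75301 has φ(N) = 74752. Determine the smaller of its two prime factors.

φ(n) = (p−1)(q−1) = n − (p+q) + 1, so p + q = 75301 − 74752 + 1 = 550.
p and q are the roots of t² − 550t + 75301 = 0.
Discriminant: 550² − 4·75301 = 302500 − 301204 = 1296; √1296 = 36.
q = (550 − 36)/2 = 257, p = (550 + 36)/2 = 293.
Check: 257 · 293 = 75301.

257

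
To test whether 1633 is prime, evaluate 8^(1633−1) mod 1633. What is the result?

324

8^1 ≡ 8 (mod 1633)
8^2 ≡ 8^2 = 64 ≡ 64 (mod 1633)
8^4 ≡ 64^2 = 4096 ≡ 830 (mod 1633)
8^8 ≡ 830^2 = 688900 ≡ 1407 (mod 1633)
8^16 ≡ 1407^2 = 1979649 ≡ 453 (mod 1633)
8^32 ≡ 453^2 = 205209 ≡ 1084 (mod 1633)
8^64 ≡ 1084^2 = 1175056 ≡ 929 (mod 1633)
8^128 ≡ 929^2 = 863041 ≡ 817 (mod 1633)
8^256 ≡ 817^2 = 667489 ≡ 1225 (mod 1633)
8^512 ≡ 1225^2 = 1500625 ≡ 1531 (mod 1633)
8^1024 ≡ 1531^2 = 2343961 ≡ 606 (mod 1633)
1632 = 1024 + 512 + 64 + 32 in binary powers of 2.
So 8^1632 ≡ 606 · 1531 · 929 · 1084 ≡ 324 (mod 1633).
Since 324 ≠ 1, base 8 is a Fermat witness: 1633 is composite.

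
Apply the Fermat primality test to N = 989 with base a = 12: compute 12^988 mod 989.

12^1 ≡ 12 (mod 989)
12^2 ≡ 12^2 = 144 ≡ 144 (mod 989)
12^4 ≡ 144^2 = 20736 ≡ 956 (mod 989)
12^8 ≡ 956^2 = 913936 ≡ 100 (mod 989)
12^16 ≡ 100^2 = 10000 ≡ 110 (mod 989)
12^32 ≡ 110^2 = 12100 ≡ 232 (mod 989)
12^64 ≡ 232^2 = 53824 ≡ 418 (mod 989)
12^128 ≡ 418^2 = 174724 ≡ 660 (mod 989)
12^256 ≡ 660^2 = 435600 ≡ 440 (mod 989)
12^512 ≡ 440^2 = 193600 ≡ 745 (mod 989)
988 = 512 + 256 + 128 + 64 + 16 + 8 + 4 in binary powers of 2.
So 12^988 ≡ 745 · 440 · 660 · 418 · 110 · 100 · 956 ≡ 418 (mod 989).
Since 418 ≠ 1, base 12 is a Fermat witness: 989 is composite.

418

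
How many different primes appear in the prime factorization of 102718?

5

102718 = 2 · 51359
51359 = 7 · 7337
7337 = 11 · 667
667 = 23 · 29
102718 = 2 · 7 · 11 · 23 · 29, which has 5 distinct prime factors.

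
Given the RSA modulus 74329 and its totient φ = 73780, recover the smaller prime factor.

239

φ(n) = (p−1)(q−1) = n − (p+q) + 1, so p + q = 74329 − 73780 + 1 = 550.
p and q are the roots of t² − 550t + 74329 = 0.
Discriminant: 550² − 4·74329 = 302500 − 297316 = 5184; √5184 = 72.
q = (550 − 72)/2 = 239, p = (550 + 72)/2 = 311.
Check: 239 · 311 = 74329.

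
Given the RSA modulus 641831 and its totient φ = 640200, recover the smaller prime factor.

φ(n) = (p−1)(q−1) = n − (p+q) + 1, so p + q = 641831 − 640200 + 1 = 1632.
p and q are the roots of t² − 1632t + 641831 = 0.
Discriminant: 1632² − 4·641831 = 2663424 − 2567324 = 96100; √96100 = 310.
q = (1632 − 310)/2 = 661, p = (1632 + 310)/2 = 971.
Check: 661 · 971 = 641831.

661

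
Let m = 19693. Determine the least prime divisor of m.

47

19693 is odd.
Digit sum 28, not divisible by 3.
Ends in 3: not divisible by 5.
7: 19693 = 7·2813 + 2
11: 19693 = 11·1790 + 3
13: 19693 = 13·1514 + 11
17: 19693 = 17·1158 + 7
19: 19693 = 19·1036 + 9
23: 19693 = 23·856 + 5
29: 19693 = 29·679 + 2
31: 19693 = 31·635 + 8
37: 19693 = 37·532 + 9
41: 19693 = 41·480 + 13
43: 19693 = 43·457 + 42
47: 19693 = 47·419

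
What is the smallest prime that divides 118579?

118579 is odd.
Digit sum 31, not divisible by 3.
Ends in 9: not divisible by 5.
7: 118579 = 7·16939 + 6
11: 118579 = 11·10779 + 10
13: 118579 = 13·9121 + 6
17: 118579 = 17·6975 + 4
19: 118579 = 19·6241

19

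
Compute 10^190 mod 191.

10^1 ≡ 10 (mod 191)
10^2 ≡ 10^2 = 100 ≡ 100 (mod 191)
10^4 ≡ 100^2 = 10000 ≡ 68 (mod 191)
10^8 ≡ 68^2 = 4624 ≡ 40 (mod 191)
10^16 ≡ 40^2 = 1600 ≡ 72 (mod 191)
10^32 ≡ 72^2 = 5184 ≡ 27 (mod 191)
10^64 ≡ 27^2 = 729 ≡ 156 (mod 191)
10^128 ≡ 156^2 = 24336 ≡ 79 (mod 191)
190 = 128 + 32 + 16 + 8 + 4 + 2 in binary powers of 2.
So 10^190 ≡ 79 · 27 · 72 · 40 · 68 · 100 ≡ 1 (mod 191).
Since the result is 1, base 10 gives no evidence that 191 is composite.

1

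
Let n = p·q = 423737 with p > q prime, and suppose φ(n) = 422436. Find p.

φ(n) = (p−1)(q−1) = n − (p+q) + 1, so p + q = 423737 − 422436 + 1 = 1302.
p and q are the roots of t² − 1302t + 423737 = 0.
Discriminant: 1302² − 4·423737 = 1695204 − 1694948 = 256; √256 = 16.
q = (1302 − 16)/2 = 643, p = (1302 + 16)/2 = 659.
Check: 643 · 659 = 423737.

659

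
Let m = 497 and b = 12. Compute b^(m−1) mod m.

79

12^1 ≡ 12 (mod 497)
12^2 ≡ 12^2 = 144 ≡ 144 (mod 497)
12^4 ≡ 144^2 = 20736 ≡ 359 (mod 497)
12^8 ≡ 359^2 = 128881 ≡ 158 (mod 497)
12^16 ≡ 158^2 = 24964 ≡ 114 (mod 497)
12^32 ≡ 114^2 = 12996 ≡ 74 (mod 497)
12^64 ≡ 74^2 = 5476 ≡ 9 (mod 497)
12^128 ≡ 9^2 = 81 ≡ 81 (mod 497)
12^256 ≡ 81^2 = 6561 ≡ 100 (mod 497)
496 = 256 + 128 + 64 + 32 + 16 in binary powers of 2.
So 12^496 ≡ 100 · 81 · 9 · 74 · 114 ≡ 79 (mod 497).
Since 79 ≠ 1, base 12 is a Fermat witness: 497 is composite.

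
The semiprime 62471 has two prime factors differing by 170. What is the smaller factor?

179

Since p = q + 170, we have 62471 = q(q + 170), so q² + 170q − 62471 = 0.
Discriminant: 170² + 4·62471 = 28900 + 249884 = 278784; √278784 = 528.
q = (−170 + 528)/2 = 179, and p = q + 170 = 349.
Check: 179 · 349 = 62471.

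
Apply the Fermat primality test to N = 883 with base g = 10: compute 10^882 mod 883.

10^1 ≡ 10 (mod 883)
10^2 ≡ 10^2 = 100 ≡ 100 (mod 883)
10^4 ≡ 100^2 = 10000 ≡ 287 (mod 883)
10^8 ≡ 287^2 = 82369 ≡ 250 (mod 883)
10^16 ≡ 250^2 = 62500 ≡ 690 (mod 883)
10^32 ≡ 690^2 = 476100 ≡ 163 (mod 883)
10^64 ≡ 163^2 = 26569 ≡ 79 (mod 883)
10^128 ≡ 79^2 = 6241 ≡ 60 (mod 883)
10^256 ≡ 60^2 = 3600 ≡ 68 (mod 883)
10^512 ≡ 68^2 = 4624 ≡ 209 (mod 883)
882 = 512 + 256 + 64 + 32 + 16 + 2 in binary powers of 2.
So 10^882 ≡ 209 · 68 · 79 · 163 · 690 · 100 ≡ 1 (mod 883).
Since the result is 1, base 10 gives no evidence that 883 is composite.

1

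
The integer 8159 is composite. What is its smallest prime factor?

41

8159 is odd.
Digit sum 23, not divisible by 3.
Ends in 9: not divisible by 5.
7: 8159 = 7·1165 + 4
11: 8159 = 11·741 + 8
13: 8159 = 13·627 + 8
17: 8159 = 17·479 + 16
19: 8159 = 19·429 + 8
23: 8159 = 23·354 + 17
29: 8159 = 29·281 + 10
31: 8159 = 31·263 + 6
37: 8159 = 37·220 + 19
41: 8159 = 41·199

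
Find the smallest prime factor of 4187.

53

4187 is odd.
Digit sum 20, not divisible by 3.
Ends in 7: not divisible by 5.
7: 4187 = 7·598 + 1
11: 4187 = 11·380 + 7
13: 4187 = 13·322 + 1
17: 4187 = 17·246 + 5
19: 4187 = 19·220 + 7
23: 4187 = 23·182 + 1
29: 4187 = 29·144 + 11
31: 4187 = 31·135 + 2
37: 4187 = 37·113 + 6
41: 4187 = 41·102 + 5
43: 4187 = 43·97 + 16
47: 4187 = 47·89 + 4
53: 4187 = 53·79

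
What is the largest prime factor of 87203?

87203 = 29 · 3007
3007 = 31 · 97
97 is prime.
So 87203 = 29 · 31 · 97; the largest prime factor is 97.

97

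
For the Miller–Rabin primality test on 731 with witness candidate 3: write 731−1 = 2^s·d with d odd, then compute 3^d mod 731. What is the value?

233

731 − 1 = 730 = 2^1 · 365, so d = 365.
3^1 ≡ 3 (mod 731)
3^2 ≡ 3^2 = 9 ≡ 9 (mod 731)
3^4 ≡ 9^2 = 81 ≡ 81 (mod 731)
3^8 ≡ 81^2 = 6561 ≡ 713 (mod 731)
3^16 ≡ 713^2 = 508369 ≡ 324 (mod 731)
3^32 ≡ 324^2 = 104976 ≡ 443 (mod 731)
3^64 ≡ 443^2 = 196249 ≡ 341 (mod 731)
3^128 ≡ 341^2 = 116281 ≡ 52 (mod 731)
3^256 ≡ 52^2 = 2704 ≡ 511 (mod 731)
365 = 256 + 64 + 32 + 8 + 4 + 1 in binary powers of 2.
So 3^365 ≡ 511 · 341 · 443 · 713 · 81 · 3 ≡ 233 (mod 731).
Squaring chain: 233; never reaches −1, so base 3 is a Miller–Rabin witness that 731 is composite.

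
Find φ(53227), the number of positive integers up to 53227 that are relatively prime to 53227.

Factor: 53227 = 17 · 31 · 101.
φ(53227) = (17−1) · (31−1) · (101−1) = 16 · 30 · 100 = 48000.

48000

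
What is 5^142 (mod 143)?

5^1 ≡ 5 (mod 143)
5^2 ≡ 5^2 = 25 ≡ 25 (mod 143)
5^4 ≡ 25^2 = 625 ≡ 53 (mod 143)
5^8 ≡ 53^2 = 2809 ≡ 92 (mod 143)
5^16 ≡ 92^2 = 8464 ≡ 27 (mod 143)
5^32 ≡ 27^2 = 729 ≡ 14 (mod 143)
5^64 ≡ 14^2 = 196 ≡ 53 (mod 143)
5^128 ≡ 53^2 = 2809 ≡ 92 (mod 143)
142 = 128 + 8 + 4 + 2 in binary powers of 2.
So 5^142 ≡ 92 · 92 · 53 · 25 ≡ 25 (mod 143).
Since 25 ≠ 1, base 5 is a Fermat witness: 143 is composite.

25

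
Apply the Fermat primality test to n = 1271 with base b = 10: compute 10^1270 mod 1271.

780

10^1 ≡ 10 (mod 1271)
10^2 ≡ 10^2 = 100 ≡ 100 (mod 1271)
10^4 ≡ 100^2 = 10000 ≡ 1103 (mod 1271)
10^8 ≡ 1103^2 = 1216609 ≡ 262 (mod 1271)
10^16 ≡ 262^2 = 68644 ≡ 10 (mod 1271)
10^32 ≡ 10^2 = 100 ≡ 100 (mod 1271)
10^64 ≡ 100^2 = 10000 ≡ 1103 (mod 1271)
10^128 ≡ 1103^2 = 1216609 ≡ 262 (mod 1271)
10^256 ≡ 262^2 = 68644 ≡ 10 (mod 1271)
10^512 ≡ 10^2 = 100 ≡ 100 (mod 1271)
10^1024 ≡ 100^2 = 10000 ≡ 1103 (mod 1271)
1270 = 1024 + 128 + 64 + 32 + 16 + 4 + 2 in binary powers of 2.
So 10^1270 ≡ 1103 · 262 · 1103 · 100 · 10 · 1103 · 100 ≡ 780 (mod 1271).
Since 780 ≠ 1, base 10 is a Fermat witness: 1271 is composite.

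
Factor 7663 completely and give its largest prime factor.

7663 = 79 · 97
97 is prime.
So 7663 = 79 · 97; the largest prime factor is 97.

97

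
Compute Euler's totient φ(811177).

Factor: 811177 = 31 · 137 · 191.
φ(811177) = (31−1) · (137−1) · (191−1) = 30 · 136 · 190 = 775200.

775200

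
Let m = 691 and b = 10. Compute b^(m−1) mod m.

10^1 ≡ 10 (mod 691)
10^2 ≡ 10^2 = 100 ≡ 100 (mod 691)
10^4 ≡ 100^2 = 10000 ≡ 326 (mod 691)
10^8 ≡ 326^2 = 106276 ≡ 553 (mod 691)
10^16 ≡ 553^2 = 305809 ≡ 387 (mod 691)
10^32 ≡ 387^2 = 149769 ≡ 513 (mod 691)
10^64 ≡ 513^2 = 263169 ≡ 589 (mod 691)
10^128 ≡ 589^2 = 346921 ≡ 39 (mod 691)
10^256 ≡ 39^2 = 1521 ≡ 139 (mod 691)
10^512 ≡ 139^2 = 19321 ≡ 664 (mod 691)
690 = 512 + 128 + 32 + 16 + 2 in binary powers of 2.
So 10^690 ≡ 664 · 39 · 513 · 387 · 100 ≡ 1 (mod 691).
Since the result is 1, base 10 gives no evidence that 691 is composite.

1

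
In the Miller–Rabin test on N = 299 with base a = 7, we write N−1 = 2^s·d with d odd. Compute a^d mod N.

299 − 1 = 298 = 2^1 · 149, so d = 149.
7^1 ≡ 7 (mod 299)
7^2 ≡ 7^2 = 49 ≡ 49 (mod 299)
7^4 ≡ 49^2 = 2401 ≡ 9 (mod 299)
7^8 ≡ 9^2 = 81 ≡ 81 (mod 299)
7^16 ≡ 81^2 = 6561 ≡ 282 (mod 299)
7^32 ≡ 282^2 = 79524 ≡ 289 (mod 299)
7^64 ≡ 289^2 = 83521 ≡ 100 (mod 299)
7^128 ≡ 100^2 = 10000 ≡ 133 (mod 299)
149 = 128 + 16 + 4 + 1 in binary powers of 2.
So 7^149 ≡ 133 · 282 · 9 · 7 ≡ 180 (mod 299).
Squaring chain: 180; never reaches −1, so base 7 is a Miller–Rabin witness that 299 is composite.

180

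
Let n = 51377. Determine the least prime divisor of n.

51377 is odd.
Digit sum 23, not divisible by 3.
Ends in 7: not divisible by 5.
7: 51377 = 7·7339 + 4
11: 51377 = 11·4670 + 7
13: 51377 = 13·3952 + 1
17: 51377 = 17·3022 + 3
19: 51377 = 19·2704 + 1
23: 51377 = 23·2233 + 18
29: 51377 = 29·1771 + 18
31: 51377 = 31·1657 + 10
37: 51377 = 37·1388 + 21
41: 51377 = 41·1253 + 4
43: 51377 = 43·1194 + 35
47: 51377 = 47·1093 + 6
53: 51377 = 53·969 + 20
59: 51377 = 59·870 + 47
61: 51377 = 61·842 + 15
67: 51377 = 67·766 + 55
71: 51377 = 71·723 + 44
73: 51377 = 73·703 + 58
79: 51377 = 79·650 + 27
83: 51377 = 83·619

83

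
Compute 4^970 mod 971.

1

4^1 ≡ 4 (mod 971)
4^2 ≡ 4^2 = 16 ≡ 16 (mod 971)
4^4 ≡ 16^2 = 256 ≡ 256 (mod 971)
4^8 ≡ 256^2 = 65536 ≡ 479 (mod 971)
4^16 ≡ 479^2 = 229441 ≡ 285 (mod 971)
4^32 ≡ 285^2 = 81225 ≡ 632 (mod 971)
4^64 ≡ 632^2 = 399424 ≡ 343 (mod 971)
4^128 ≡ 343^2 = 117649 ≡ 158 (mod 971)
4^256 ≡ 158^2 = 24964 ≡ 689 (mod 971)
4^512 ≡ 689^2 = 474721 ≡ 873 (mod 971)
970 = 512 + 256 + 128 + 64 + 8 + 2 in binary powers of 2.
So 4^970 ≡ 873 · 689 · 158 · 343 · 479 · 16 ≡ 1 (mod 971).
Since the result is 1, base 4 gives no evidence that 971 is composite.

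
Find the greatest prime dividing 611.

611 = 13 · 47
47 is prime.
So 611 = 13 · 47; the largest prime factor is 47.

47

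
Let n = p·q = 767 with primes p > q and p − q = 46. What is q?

Since p = q + 46, we have 767 = q(q + 46), so q² + 46q − 767 = 0.
Discriminant: 46² + 4·767 = 2116 + 3068 = 5184; √5184 = 72.
q = (−46 + 72)/2 = 13, and p = q + 46 = 59.
Check: 13 · 59 = 767.

13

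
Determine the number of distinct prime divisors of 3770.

4

3770 = 2 · 1885
1885 = 5 · 377
377 = 13 · 29
3770 = 2 · 5 · 13 · 29, which has 4 distinct prime factors.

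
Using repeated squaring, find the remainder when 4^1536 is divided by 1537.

4^1 ≡ 4 (mod 1537)
4^2 ≡ 4^2 = 16 ≡ 16 (mod 1537)
4^4 ≡ 16^2 = 256 ≡ 256 (mod 1537)
4^8 ≡ 256^2 = 65536 ≡ 982 (mod 1537)
4^16 ≡ 982^2 = 964324 ≡ 625 (mod 1537)
4^32 ≡ 625^2 = 390625 ≡ 227 (mod 1537)
4^64 ≡ 227^2 = 51529 ≡ 808 (mod 1537)
4^128 ≡ 808^2 = 652864 ≡ 1176 (mod 1537)
4^256 ≡ 1176^2 = 1382976 ≡ 1213 (mod 1537)
4^512 ≡ 1213^2 = 1471369 ≡ 460 (mod 1537)
4^1024 ≡ 460^2 = 211600 ≡ 1031 (mod 1537)
1536 = 1024 + 512 in binary powers of 2.
So 4^1536 ≡ 1031 · 460 ≡ 864 (mod 1537).
Since 864 ≠ 1, base 4 is a Fermat witness: 1537 is composite.

864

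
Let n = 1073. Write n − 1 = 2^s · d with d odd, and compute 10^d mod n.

1046

1073 − 1 = 1072 = 2^4 · 67, so d = 67.
10^1 ≡ 10 (mod 1073)
10^2 ≡ 10^2 = 100 ≡ 100 (mod 1073)
10^4 ≡ 100^2 = 10000 ≡ 343 (mod 1073)
10^8 ≡ 343^2 = 117649 ≡ 692 (mod 1073)
10^16 ≡ 692^2 = 478864 ≡ 306 (mod 1073)
10^32 ≡ 306^2 = 93636 ≡ 285 (mod 1073)
10^64 ≡ 285^2 = 81225 ≡ 750 (mod 1073)
67 = 64 + 2 + 1 in binary powers of 2.
So 10^67 ≡ 750 · 100 · 10 ≡ 1046 (mod 1073).
Squaring chain: 1046 → 729 → 306 → 285; never reaches −1, so base 10 is a Miller–Rabin witness that 1073 is composite.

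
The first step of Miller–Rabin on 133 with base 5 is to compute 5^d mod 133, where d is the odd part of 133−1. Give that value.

83

133 − 1 = 132 = 2^2 · 33, so d = 33.
5^1 ≡ 5 (mod 133)
5^2 ≡ 5^2 = 25 ≡ 25 (mod 133)
5^4 ≡ 25^2 = 625 ≡ 93 (mod 133)
5^8 ≡ 93^2 = 8649 ≡ 4 (mod 133)
5^16 ≡ 4^2 = 16 ≡ 16 (mod 133)
5^32 ≡ 16^2 = 256 ≡ 123 (mod 133)
33 = 32 + 1 in binary powers of 2.
So 5^33 ≡ 123 · 5 ≡ 83 (mod 133).
Squaring chain: 83 → 106; never reaches −1, so base 5 is a Miller–Rabin witness that 133 is composite.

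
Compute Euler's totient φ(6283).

6120

Factor: 6283 = 61 · 103.
φ(6283) = (61−1) · (103−1) = 60 · 102 = 6120.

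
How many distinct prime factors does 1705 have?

1705 = 5 · 341
341 = 11 · 31
1705 = 5 · 11 · 31, which has 3 distinct prime factors.

3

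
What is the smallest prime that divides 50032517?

79

50032517 is odd.
Digit sum 23, not divisible by 3.
Ends in 7: not divisible by 5.
7: 50032517 = 7·7147502 + 3
11: 50032517 = 11·4548410 + 7
13: 50032517 = 13·3848655 + 2
17: 50032517 = 17·2943089 + 4
19: 50032517 = 19·2633290 + 7
23: 50032517 = 23·2175326 + 19
29: 50032517 = 29·1725259 + 6
31: 50032517 = 31·1613952 + 5
37: 50032517 = 37·1352230 + 7
41: 50032517 = 41·1220305 + 12
43: 50032517 = 43·1163546 + 39
47: 50032517 = 47·1064521 + 30
53: 50032517 = 53·944009 + 40
59: 50032517 = 59·848008 + 45
61: 50032517 = 61·820205 + 12
67: 50032517 = 67·746753 + 66
71: 50032517 = 71·704683 + 24
73: 50032517 = 73·685376 + 69
79: 50032517 = 79·633323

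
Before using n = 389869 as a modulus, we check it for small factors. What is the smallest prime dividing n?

37

389869 is odd.
Digit sum 43, not divisible by 3.
Ends in 9: not divisible by 5.
7: 389869 = 7·55695 + 4
11: 389869 = 11·35442 + 7
13: 389869 = 13·29989 + 12
17: 389869 = 17·22933 + 8
19: 389869 = 19·20519 + 8
23: 389869 = 23·16950 + 19
29: 389869 = 29·13443 + 22
31: 389869 = 31·12576 + 13
37: 389869 = 37·10537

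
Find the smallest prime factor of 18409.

41

18409 is odd.
Digit sum 22, not divisible by 3.
Ends in 9: not divisible by 5.
7: 18409 = 7·2629 + 6
11: 18409 = 11·1673 + 6
13: 18409 = 13·1416 + 1
17: 18409 = 17·1082 + 15
19: 18409 = 19·968 + 17
23: 18409 = 23·800 + 9
29: 18409 = 29·634 + 23
31: 18409 = 31·593 + 26
37: 18409 = 37·497 + 20
41: 18409 = 41·449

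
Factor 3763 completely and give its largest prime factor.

3763 = 53 · 71
71 is prime.
So 3763 = 53 · 71; the largest prime factor is 71.

71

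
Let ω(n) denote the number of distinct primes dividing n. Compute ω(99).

2

99 = 3^2 · 11
99 = 3^2 · 11, which has 2 distinct prime factors.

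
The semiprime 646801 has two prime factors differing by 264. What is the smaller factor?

Since p = q + 264, we have 646801 = q(q + 264), so q² + 264q − 646801 = 0.
Discriminant: 264² + 4·646801 = 69696 + 2587204 = 2656900; √2656900 = 1630.
q = (−264 + 1630)/2 = 683, and p = q + 264 = 947.
Check: 683 · 947 = 646801.

683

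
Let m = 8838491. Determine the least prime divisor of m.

8838491 is odd.
Digit sum 41, not divisible by 3.
Ends in 1: not divisible by 5.
7: 8838491 = 7·1262641 + 4
11: 8838491 = 11·803499 + 2
13: 8838491 = 13·679883 + 12
17: 8838491 = 17·519911 + 4
19: 8838491 = 19·465183 + 14
23: 8838491 = 23·384282 + 5
29: 8838491 = 29·304775 + 16
31: 8838491 = 31·285112 + 19
37: 8838491 = 37·238878 + 5
41: 8838491 = 41·215572 + 39
43: 8838491 = 43·205546 + 13
47: 8838491 = 47·188053

47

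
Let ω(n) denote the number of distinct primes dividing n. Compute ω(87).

87 = 3 · 29
87 = 3 · 29, which has 2 distinct prime factors.

2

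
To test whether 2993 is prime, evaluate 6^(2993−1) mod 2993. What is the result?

6^1 ≡ 6 (mod 2993)
6^2 ≡ 6^2 = 36 ≡ 36 (mod 2993)
6^4 ≡ 36^2 = 1296 ≡ 1296 (mod 2993)
6^8 ≡ 1296^2 = 1679616 ≡ 543 (mod 2993)
6^16 ≡ 543^2 = 294849 ≡ 1535 (mod 2993)
6^32 ≡ 1535^2 = 2356225 ≡ 734 (mod 2993)
6^64 ≡ 734^2 = 538756 ≡ 16 (mod 2993)
6^128 ≡ 16^2 = 256 ≡ 256 (mod 2993)
6^256 ≡ 256^2 = 65536 ≡ 2683 (mod 2993)
6^512 ≡ 2683^2 = 7198489 ≡ 324 (mod 2993)
6^1024 ≡ 324^2 = 104976 ≡ 221 (mod 2993)
6^2048 ≡ 221^2 = 48841 ≡ 953 (mod 2993)
2992 = 2048 + 512 + 256 + 128 + 32 + 16 in binary powers of 2.
So 6^2992 ≡ 953 · 324 · 2683 · 256 · 734 · 1535 ≡ 201 (mod 2993).
Since 201 ≠ 1, base 6 is a Fermat witness: 2993 is composite.

201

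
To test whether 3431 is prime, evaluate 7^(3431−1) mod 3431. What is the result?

7^1 ≡ 7 (mod 3431)
7^2 ≡ 7^2 = 49 ≡ 49 (mod 3431)
7^4 ≡ 49^2 = 2401 ≡ 2401 (mod 3431)
7^8 ≡ 2401^2 = 5764801 ≡ 721 (mod 3431)
7^16 ≡ 721^2 = 519841 ≡ 1760 (mod 3431)
7^32 ≡ 1760^2 = 3097600 ≡ 2838 (mod 3431)
7^64 ≡ 2838^2 = 8054244 ≡ 1687 (mod 3431)
7^128 ≡ 1687^2 = 2845969 ≡ 1670 (mod 3431)
7^256 ≡ 1670^2 = 2788900 ≡ 2928 (mod 3431)
7^512 ≡ 2928^2 = 8573184 ≡ 2546 (mod 3431)
7^1024 ≡ 2546^2 = 6482116 ≡ 957 (mod 3431)
7^2048 ≡ 957^2 = 915849 ≡ 3203 (mod 3431)
3430 = 2048 + 1024 + 256 + 64 + 32 + 4 + 2 in binary powers of 2.
So 7^3430 ≡ 3203 · 957 · 2928 · 1687 · 2838 · 2401 · 49 ≡ 3069 (mod 3431).
Since 3069 ≠ 1, base 7 is a Fermat witness: 3431 is composite.

3069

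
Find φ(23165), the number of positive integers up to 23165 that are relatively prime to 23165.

17920

Factor: 23165 = 5 · 41 · 113.
φ(23165) = (5−1) · (41−1) · (113−1) = 4 · 40 · 112 = 17920.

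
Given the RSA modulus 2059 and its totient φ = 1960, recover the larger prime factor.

φ(n) = (p−1)(q−1) = n − (p+q) + 1, so p + q = 2059 − 1960 + 1 = 100.
p and q are the roots of t² − 100t + 2059 = 0.
Discriminant: 100² − 4·2059 = 10000 − 8236 = 1764; √1764 = 42.
q = (100 − 42)/2 = 29, p = (100 + 42)/2 = 71.
Check: 29 · 71 = 2059.

71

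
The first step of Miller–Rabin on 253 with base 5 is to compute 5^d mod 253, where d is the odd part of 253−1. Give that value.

191

253 − 1 = 252 = 2^2 · 63, so d = 63.
5^1 ≡ 5 (mod 253)
5^2 ≡ 5^2 = 25 ≡ 25 (mod 253)
5^4 ≡ 25^2 = 625 ≡ 119 (mod 253)
5^8 ≡ 119^2 = 14161 ≡ 246 (mod 253)
5^16 ≡ 246^2 = 60516 ≡ 49 (mod 253)
5^32 ≡ 49^2 = 2401 ≡ 124 (mod 253)
63 = 32 + 16 + 8 + 4 + 2 + 1 in binary powers of 2.
So 5^63 ≡ 124 · 49 · 246 · 119 · 25 · 5 ≡ 191 (mod 253).
Squaring chain: 191 → 49; never reaches −1, so base 5 is a Miller–Rabin witness that 253 is composite.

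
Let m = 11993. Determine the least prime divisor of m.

67

11993 is odd.
Digit sum 23, not divisible by 3.
Ends in 3: not divisible by 5.
7: 11993 = 7·1713 + 2
11: 11993 = 11·1090 + 3
13: 11993 = 13·922 + 7
17: 11993 = 17·705 + 8
19: 11993 = 19·631 + 4
23: 11993 = 23·521 + 10
29: 11993 = 29·413 + 16
31: 11993 = 31·386 + 27
37: 11993 = 37·324 + 5
41: 11993 = 41·292 + 21
43: 11993 = 43·278 + 39
47: 11993 = 47·255 + 8
53: 11993 = 53·226 + 15
59: 11993 = 59·203 + 16
61: 11993 = 61·196 + 37
67: 11993 = 67·179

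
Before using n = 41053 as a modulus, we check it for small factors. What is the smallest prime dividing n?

41053 is odd.
Digit sum 13, not divisible by 3.
Ends in 3: not divisible by 5.
7: 41053 = 7·5864 + 5
11: 41053 = 11·3732 + 1
13: 41053 = 13·3157 + 12
17: 41053 = 17·2414 + 15
19: 41053 = 19·2160 + 13
23: 41053 = 23·1784 + 21
29: 41053 = 29·1415 + 18
31: 41053 = 31·1324 + 9
37: 41053 = 37·1109 + 20
41: 41053 = 41·1001 + 12
43: 41053 = 43·954 + 31
47: 41053 = 47·873 + 22
53: 41053 = 53·774 + 31
59: 41053 = 59·695 + 48
61: 41053 = 61·673

61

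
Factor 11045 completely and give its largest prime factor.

47

11045 = 5 · 2209
2209 = 47 · 47
47 = 47 · 1
So 11045 = 5 · 47^2; the largest prime factor is 47.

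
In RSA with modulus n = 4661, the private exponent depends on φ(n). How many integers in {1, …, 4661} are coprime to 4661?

4524

Factor: 4661 = 59 · 79.
φ(4661) = (59−1) · (79−1) = 58 · 78 = 4524.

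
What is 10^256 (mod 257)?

10^1 ≡ 10 (mod 257)
10^2 ≡ 10^2 = 100 ≡ 100 (mod 257)
10^4 ≡ 100^2 = 10000 ≡ 234 (mod 257)
10^8 ≡ 234^2 = 54756 ≡ 15 (mod 257)
10^16 ≡ 15^2 = 225 ≡ 225 (mod 257)
10^32 ≡ 225^2 = 50625 ≡ 253 (mod 257)
10^64 ≡ 253^2 = 64009 ≡ 16 (mod 257)
10^128 ≡ 16^2 = 256 ≡ 256 (mod 257)
10^256 ≡ 256^2 = 65536 ≡ 1 (mod 257)
256 = 256 in binary powers of 2.
So 10^256 ≡ 1 ≡ 1 (mod 257).
Since the result is 1, base 10 gives no evidence that 257 is composite.

1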